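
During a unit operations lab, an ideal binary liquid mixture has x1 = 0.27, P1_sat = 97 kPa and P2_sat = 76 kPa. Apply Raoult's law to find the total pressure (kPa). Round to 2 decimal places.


P = x1*P1_sat + x2*P2_sat
x2 = 1 - x1 = 1 - 0.27 = 0.73
P = 0.27*97 + 0.73*76
P = 26.19 + 55.48
P = 81.67 kPa


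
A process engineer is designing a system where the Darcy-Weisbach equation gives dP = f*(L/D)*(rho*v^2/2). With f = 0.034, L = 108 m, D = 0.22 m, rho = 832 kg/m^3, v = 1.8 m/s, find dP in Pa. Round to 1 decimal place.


dP = f * (L/D) * (rho*v^2/2)
dP = 0.034 * (108/0.22) * (832*1.8^2/2)
L/D = 490.90909091
rho*v^2/2 = 832*3.24/2 = 1347.84
dP = 0.034 * 490.90909091 * 1347.84
dP = 22496.7 Pa


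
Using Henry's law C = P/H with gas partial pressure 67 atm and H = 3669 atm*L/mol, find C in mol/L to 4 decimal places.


C = P / H
C = 67 / 3669
C = 0.0183 mol/L


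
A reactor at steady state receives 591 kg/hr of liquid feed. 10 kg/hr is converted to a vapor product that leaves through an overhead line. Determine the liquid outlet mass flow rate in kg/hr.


Steady-state mass balance on the main outlet: F_out = F_in - F_removed
F_out = 591 - 10
F_out = 581 kg/hr


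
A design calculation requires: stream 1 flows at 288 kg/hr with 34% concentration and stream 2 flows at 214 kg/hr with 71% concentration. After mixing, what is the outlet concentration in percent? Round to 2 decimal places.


Mass balance on solute: F1*x1 + F2*x2 = F3*x3
F3 = F1 + F2 = 288 + 214 = 502 kg/hr
x3 = (F1*x1 + F2*x2)/F3
x3 = (288*0.34 + 214*0.71) / 502
x3 = 49.77%


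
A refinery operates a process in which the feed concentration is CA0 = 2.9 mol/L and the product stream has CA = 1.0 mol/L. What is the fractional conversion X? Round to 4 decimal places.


X = (CA0 - CA) / CA0
X = (2.9 - 1.0) / 2.9
X = 1.9 / 2.9
X = 0.6552


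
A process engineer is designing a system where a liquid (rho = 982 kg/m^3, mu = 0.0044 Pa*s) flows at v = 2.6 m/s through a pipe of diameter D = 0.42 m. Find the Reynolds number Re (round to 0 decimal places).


Re = rho * v * D / mu
Re = 982 * 2.6 * 0.42 / 0.0044
Re = 1072.344 / 0.0044
Re = 243715


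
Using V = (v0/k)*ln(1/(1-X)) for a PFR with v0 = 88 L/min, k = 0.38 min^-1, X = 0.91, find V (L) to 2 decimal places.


V = (v0/k) * ln(1/(1-X))
V = (88/0.38) * ln(1/(1-0.91))
V = 231.578947 * ln(11.111111)
V = 231.578947 * 2.407946
V = 557.63 L


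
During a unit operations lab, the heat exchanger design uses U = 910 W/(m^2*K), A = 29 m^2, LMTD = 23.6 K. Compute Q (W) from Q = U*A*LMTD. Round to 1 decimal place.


Q = U * A * LMTD
Q = 910 * 29 * 23.6
Q = 622804.0 W


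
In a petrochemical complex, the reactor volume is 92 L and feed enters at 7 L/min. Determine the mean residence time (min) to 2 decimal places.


tau = V / v0
tau = 92 / 7
tau = 13.14 min


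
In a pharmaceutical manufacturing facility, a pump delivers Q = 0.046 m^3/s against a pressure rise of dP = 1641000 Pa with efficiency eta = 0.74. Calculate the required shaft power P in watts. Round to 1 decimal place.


P = Q * dP / eta
P = 0.046 * 1641000 / 0.74
P = 75486.0 / 0.74
P = 102008.1 W


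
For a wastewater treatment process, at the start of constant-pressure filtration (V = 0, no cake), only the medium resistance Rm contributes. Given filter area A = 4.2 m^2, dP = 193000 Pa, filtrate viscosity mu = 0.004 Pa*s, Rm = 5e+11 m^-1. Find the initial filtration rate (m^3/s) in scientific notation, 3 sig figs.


rate = A * dP / (mu * Rm)
rate = 4.2 * 193000 / (0.004 * 5e+11)
rate = 810600.0 / 2.000e+09
rate = 4.05e-04 m^3/s


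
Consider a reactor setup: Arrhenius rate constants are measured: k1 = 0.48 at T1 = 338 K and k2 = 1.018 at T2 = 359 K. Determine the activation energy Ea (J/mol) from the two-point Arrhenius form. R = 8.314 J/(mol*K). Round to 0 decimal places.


Ea = R * ln(k2/k1) / (1/T1 - 1/T2)
ln(k2/k1) = ln(1.018/0.48) = 0.7518091
1/T1 - 1/T2 = 1/338 - 1/359 = 0.000173064561
Ea = 8.314 * 0.7518091 / 0.000173064561
Ea = 36117 J/mol


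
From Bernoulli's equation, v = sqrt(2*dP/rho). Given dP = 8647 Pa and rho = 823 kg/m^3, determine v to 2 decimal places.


v = sqrt(2*dP/rho)
v = sqrt(2*8647/823)
v = sqrt(21.013366)
v = 4.58 m/s


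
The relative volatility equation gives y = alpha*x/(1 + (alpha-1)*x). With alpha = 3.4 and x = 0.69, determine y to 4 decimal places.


y = alpha*x / (1 + (alpha-1)*x)
y = 3.4*0.69 / (1 + (3.4-1)*0.69)
y = 2.346 / (1 + 1.656)
y = 2.346 / 2.656
y = 0.8833


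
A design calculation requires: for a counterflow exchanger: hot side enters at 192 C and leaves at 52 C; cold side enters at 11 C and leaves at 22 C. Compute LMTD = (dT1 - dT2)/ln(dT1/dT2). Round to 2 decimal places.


dT1 = Th_in - Tc_out = 192 - 22 = 170
dT2 = Th_out - Tc_in = 52 - 11 = 41
LMTD = (dT1 - dT2) / ln(dT1/dT2)
LMTD = (170 - 41) / ln(170/41)
LMTD = 90.70 K


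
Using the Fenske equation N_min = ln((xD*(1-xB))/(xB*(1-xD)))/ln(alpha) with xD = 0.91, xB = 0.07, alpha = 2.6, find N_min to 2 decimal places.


N_min = ln((xD*(1-xB))/(xB*(1-xD))) / ln(alpha)
Numerator inside ln: 0.8463 / 0.0063 = 134.333333
ln(134.333333) = 4.900324
ln(alpha) = ln(2.6) = 0.955511
N_min = 4.900324 / 0.955511 = 5.13


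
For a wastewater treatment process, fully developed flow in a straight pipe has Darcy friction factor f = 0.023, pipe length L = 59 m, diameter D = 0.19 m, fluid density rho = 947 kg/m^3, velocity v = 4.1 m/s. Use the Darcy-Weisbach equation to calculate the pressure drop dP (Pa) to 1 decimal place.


dP = f * (L/D) * (rho*v^2/2)
dP = 0.023 * (59/0.19) * (947*4.1^2/2)
L/D = 310.52631579
rho*v^2/2 = 947*16.81/2 = 7959.535
dP = 0.023 * 310.52631579 * 7959.535
dP = 56847.8 Pa


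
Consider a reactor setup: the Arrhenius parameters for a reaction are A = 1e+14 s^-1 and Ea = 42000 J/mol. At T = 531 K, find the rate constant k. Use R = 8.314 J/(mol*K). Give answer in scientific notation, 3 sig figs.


k = A * exp(-Ea/(R*T))
k = 1e+14 * exp(-42000 / (8.314 * 531))
k = 1e+14 * exp(-9.513597)
k = 7.38e+09


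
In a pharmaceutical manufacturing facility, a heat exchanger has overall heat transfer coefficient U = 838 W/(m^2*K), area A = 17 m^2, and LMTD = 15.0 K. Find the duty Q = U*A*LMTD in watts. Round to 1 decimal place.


Q = U * A * LMTD
Q = 838 * 17 * 15.0
Q = 213690.0 W


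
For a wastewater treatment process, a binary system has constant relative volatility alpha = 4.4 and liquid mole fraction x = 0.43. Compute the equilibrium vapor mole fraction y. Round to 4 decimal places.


y = alpha*x / (1 + (alpha-1)*x)
y = 4.4*0.43 / (1 + (4.4-1)*0.43)
y = 1.892 / (1 + 1.462)
y = 1.892 / 2.462
y = 0.7685


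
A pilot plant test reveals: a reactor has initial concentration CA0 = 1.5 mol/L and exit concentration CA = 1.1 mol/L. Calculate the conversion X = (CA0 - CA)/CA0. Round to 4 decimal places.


X = (CA0 - CA) / CA0
X = (1.5 - 1.1) / 1.5
X = 0.4 / 1.5
X = 0.2667


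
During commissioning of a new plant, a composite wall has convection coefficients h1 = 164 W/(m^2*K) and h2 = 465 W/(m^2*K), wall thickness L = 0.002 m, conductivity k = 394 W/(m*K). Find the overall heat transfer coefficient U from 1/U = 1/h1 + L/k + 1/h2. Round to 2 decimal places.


1/U = 1/h1 + L/k + 1/h2
1/U = 1/164 + 0.002/394 + 1/465
1/U = 0.006097561 + 5.0761e-06 + 0.0021505376
1/U = 0.0082531747
U = 121.17 W/(m^2*K)


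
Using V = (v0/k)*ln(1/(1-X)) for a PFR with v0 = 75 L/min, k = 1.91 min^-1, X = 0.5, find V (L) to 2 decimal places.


V = (v0/k) * ln(1/(1-X))
V = (75/1.91) * ln(1/(1-0.5))
V = 39.267016 * ln(2.0)
V = 39.267016 * 0.693147
V = 27.22 L


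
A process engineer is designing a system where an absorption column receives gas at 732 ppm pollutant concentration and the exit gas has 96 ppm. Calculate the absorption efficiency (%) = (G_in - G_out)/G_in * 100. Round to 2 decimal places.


Efficiency = (G_in - G_out) / G_in * 100%
Efficiency = (732 - 96) / 732 * 100
Efficiency = 636 / 732 * 100
Efficiency = 86.89%


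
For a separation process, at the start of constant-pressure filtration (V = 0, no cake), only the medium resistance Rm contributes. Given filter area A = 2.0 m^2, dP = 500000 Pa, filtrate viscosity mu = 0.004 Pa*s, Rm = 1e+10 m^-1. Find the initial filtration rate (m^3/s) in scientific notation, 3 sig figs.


rate = A * dP / (mu * Rm)
rate = 2.0 * 500000 / (0.004 * 1e+10)
rate = 1000000.0 / 4.000e+07
rate = 2.50e-02 m^3/s


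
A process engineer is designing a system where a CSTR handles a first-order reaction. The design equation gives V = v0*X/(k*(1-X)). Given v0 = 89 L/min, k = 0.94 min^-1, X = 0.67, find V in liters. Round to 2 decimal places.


V = v0 * X / (k * (1 - X))
V = 89 * 0.67 / (0.94 * (1 - 0.67))
V = 59.63 / (0.94 * 0.33)
V = 59.63 / 0.3102
V = 192.23 L


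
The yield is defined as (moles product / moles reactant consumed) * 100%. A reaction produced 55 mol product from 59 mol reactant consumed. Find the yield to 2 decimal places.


Yield = (moles product / moles consumed) * 100%
Yield = (55 / 59) * 100
Yield = 0.9322 * 100
Yield = 93.22%


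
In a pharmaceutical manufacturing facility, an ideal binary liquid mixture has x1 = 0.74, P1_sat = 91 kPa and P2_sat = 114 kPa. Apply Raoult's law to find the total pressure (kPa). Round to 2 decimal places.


P = x1*P1_sat + x2*P2_sat
x2 = 1 - x1 = 1 - 0.74 = 0.26
P = 0.74*91 + 0.26*114
P = 67.34 + 29.64
P = 96.98 kPa


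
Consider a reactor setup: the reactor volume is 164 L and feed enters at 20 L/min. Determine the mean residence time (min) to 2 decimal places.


tau = V / v0
tau = 164 / 20
tau = 8.20 min


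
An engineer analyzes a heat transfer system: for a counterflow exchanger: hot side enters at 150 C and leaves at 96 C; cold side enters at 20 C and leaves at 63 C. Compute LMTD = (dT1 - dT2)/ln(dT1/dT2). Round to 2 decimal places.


dT1 = Th_in - Tc_out = 150 - 63 = 87
dT2 = Th_out - Tc_in = 96 - 20 = 76
LMTD = (dT1 - dT2) / ln(dT1/dT2)
LMTD = (87 - 76) / ln(87/76)
LMTD = 81.38 K


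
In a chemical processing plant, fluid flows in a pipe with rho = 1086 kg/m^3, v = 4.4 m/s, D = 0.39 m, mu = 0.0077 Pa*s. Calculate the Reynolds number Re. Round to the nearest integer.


Re = rho * v * D / mu
Re = 1086 * 4.4 * 0.39 / 0.0077
Re = 1863.576 / 0.0077
Re = 242023


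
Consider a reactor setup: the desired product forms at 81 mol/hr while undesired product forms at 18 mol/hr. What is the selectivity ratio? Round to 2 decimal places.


S = desired product rate / undesired product rate
S = 81 / 18
S = 4.50


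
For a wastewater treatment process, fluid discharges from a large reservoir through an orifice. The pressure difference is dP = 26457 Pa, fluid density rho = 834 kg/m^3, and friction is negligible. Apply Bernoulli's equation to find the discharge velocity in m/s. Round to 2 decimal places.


v = sqrt(2*dP/rho)
v = sqrt(2*26457/834)
v = sqrt(63.446043)
v = 7.97 m/s


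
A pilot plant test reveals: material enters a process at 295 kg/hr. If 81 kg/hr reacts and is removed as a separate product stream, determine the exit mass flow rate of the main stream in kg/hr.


Steady-state mass balance on the main outlet: F_out = F_in - F_removed
F_out = 295 - 81
F_out = 214 kg/hr


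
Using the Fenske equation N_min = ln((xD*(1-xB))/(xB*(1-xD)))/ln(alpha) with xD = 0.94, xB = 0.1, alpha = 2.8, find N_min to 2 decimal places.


N_min = ln((xD*(1-xB))/(xB*(1-xD))) / ln(alpha)
Numerator inside ln: 0.846 / 0.006 = 141.0
ln(141.0) = 4.94876
ln(alpha) = ln(2.8) = 1.029619
N_min = 4.94876 / 1.029619 = 4.81


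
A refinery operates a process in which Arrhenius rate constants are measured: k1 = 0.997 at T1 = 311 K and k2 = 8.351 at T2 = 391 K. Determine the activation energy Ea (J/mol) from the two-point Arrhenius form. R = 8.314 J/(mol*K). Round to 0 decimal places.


Ea = R * ln(k2/k1) / (1/T1 - 1/T2)
ln(k2/k1) = ln(8.351/0.997) = 2.1253858
1/T1 - 1/T2 = 1/311 - 1/391 = 0.000657889327
Ea = 8.314 * 2.1253858 / 0.000657889327
Ea = 26859 J/mol


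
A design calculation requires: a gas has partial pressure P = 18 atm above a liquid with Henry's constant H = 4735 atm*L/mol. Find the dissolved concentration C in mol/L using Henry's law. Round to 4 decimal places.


C = P / H
C = 18 / 4735
C = 0.0038 mol/L


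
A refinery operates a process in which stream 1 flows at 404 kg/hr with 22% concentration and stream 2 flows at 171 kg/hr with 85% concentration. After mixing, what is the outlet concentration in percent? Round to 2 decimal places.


Mass balance on solute: F1*x1 + F2*x2 = F3*x3
F3 = F1 + F2 = 404 + 171 = 575 kg/hr
x3 = (F1*x1 + F2*x2)/F3
x3 = (404*0.22 + 171*0.85) / 575
x3 = 40.74%


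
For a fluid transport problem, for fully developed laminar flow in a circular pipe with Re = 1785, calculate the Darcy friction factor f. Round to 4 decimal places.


f = 64 / Re
f = 64 / 1785
f = 0.0359


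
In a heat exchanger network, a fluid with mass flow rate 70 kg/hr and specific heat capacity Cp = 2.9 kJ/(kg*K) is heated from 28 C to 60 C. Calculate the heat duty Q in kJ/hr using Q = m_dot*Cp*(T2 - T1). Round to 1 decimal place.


Q = m_dot * Cp * (T2 - T1)
Q = 70 * 2.9 * (60 - 28)
Q = 70 * 2.9 * 32
Q = 6496.0 kJ/hr


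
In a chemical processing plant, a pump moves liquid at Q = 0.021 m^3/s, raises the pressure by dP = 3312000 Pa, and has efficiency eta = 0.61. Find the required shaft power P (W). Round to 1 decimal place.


P = Q * dP / eta
P = 0.021 * 3312000 / 0.61
P = 69552.0 / 0.61
P = 114019.7 W


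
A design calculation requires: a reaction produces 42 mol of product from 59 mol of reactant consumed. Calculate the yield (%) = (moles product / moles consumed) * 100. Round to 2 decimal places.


Yield = (moles product / moles consumed) * 100%
Yield = (42 / 59) * 100
Yield = 0.7119 * 100
Yield = 71.19%


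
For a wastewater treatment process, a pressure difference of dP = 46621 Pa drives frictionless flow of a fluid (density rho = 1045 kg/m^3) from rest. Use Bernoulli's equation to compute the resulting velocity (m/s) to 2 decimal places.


v = sqrt(2*dP/rho)
v = sqrt(2*46621/1045)
v = sqrt(89.226794)
v = 9.45 m/s


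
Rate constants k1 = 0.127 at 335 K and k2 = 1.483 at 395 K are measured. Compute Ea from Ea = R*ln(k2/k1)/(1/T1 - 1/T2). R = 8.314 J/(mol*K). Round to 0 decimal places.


Ea = R * ln(k2/k1) / (1/T1 - 1/T2)
ln(k2/k1) = ln(1.483/0.127) = 2.4576353
1/T1 - 1/T2 = 1/335 - 1/395 = 0.000453429057
Ea = 8.314 * 2.4576353 / 0.000453429057
Ea = 45063 J/mol


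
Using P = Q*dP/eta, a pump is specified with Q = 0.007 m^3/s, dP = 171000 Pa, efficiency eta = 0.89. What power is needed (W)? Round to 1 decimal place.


P = Q * dP / eta
P = 0.007 * 171000 / 0.89
P = 1197.0 / 0.89
P = 1344.9 W


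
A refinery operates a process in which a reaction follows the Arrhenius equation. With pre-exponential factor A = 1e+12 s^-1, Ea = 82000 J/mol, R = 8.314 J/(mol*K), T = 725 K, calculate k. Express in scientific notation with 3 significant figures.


k = A * exp(-Ea/(R*T))
k = 1e+12 * exp(-82000 / (8.314 * 725))
k = 1e+12 * exp(-13.603975)
k = 1.24e+06


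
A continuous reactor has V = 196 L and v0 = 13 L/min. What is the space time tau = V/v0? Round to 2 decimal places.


tau = V / v0
tau = 196 / 13
tau = 15.08 min


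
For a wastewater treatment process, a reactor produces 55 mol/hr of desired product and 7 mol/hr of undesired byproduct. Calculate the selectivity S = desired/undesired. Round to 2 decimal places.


S = desired product rate / undesired product rate
S = 55 / 7
S = 7.86


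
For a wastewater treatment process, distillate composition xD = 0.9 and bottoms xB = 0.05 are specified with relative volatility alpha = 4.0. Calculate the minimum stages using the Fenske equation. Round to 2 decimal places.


N_min = ln((xD*(1-xB))/(xB*(1-xD))) / ln(alpha)
Numerator inside ln: 0.855 / 0.005 = 171.0
ln(171.0) = 5.141664
ln(alpha) = ln(4.0) = 1.386294
N_min = 5.141664 / 1.386294 = 3.71


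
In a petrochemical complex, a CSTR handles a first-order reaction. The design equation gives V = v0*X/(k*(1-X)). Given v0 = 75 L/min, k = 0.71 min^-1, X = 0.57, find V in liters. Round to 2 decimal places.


V = v0 * X / (k * (1 - X))
V = 75 * 0.57 / (0.71 * (1 - 0.57))
V = 42.75 / (0.71 * 0.43)
V = 42.75 / 0.3053
V = 140.03 L


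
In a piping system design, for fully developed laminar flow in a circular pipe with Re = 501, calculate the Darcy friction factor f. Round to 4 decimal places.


f = 64 / Re
f = 64 / 501
f = 0.1277


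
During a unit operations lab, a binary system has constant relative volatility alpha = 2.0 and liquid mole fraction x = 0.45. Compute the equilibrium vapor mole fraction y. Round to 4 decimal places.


y = alpha*x / (1 + (alpha-1)*x)
y = 2.0*0.45 / (1 + (2.0-1)*0.45)
y = 0.9 / (1 + 0.45)
y = 0.9 / 1.45
y = 0.6207


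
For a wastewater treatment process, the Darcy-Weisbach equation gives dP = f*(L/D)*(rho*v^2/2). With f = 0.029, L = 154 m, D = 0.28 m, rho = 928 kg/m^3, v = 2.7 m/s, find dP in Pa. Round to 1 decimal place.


dP = f * (L/D) * (rho*v^2/2)
dP = 0.029 * (154/0.28) * (928*2.7^2/2)
L/D = 550.0
rho*v^2/2 = 928*7.29/2 = 3382.56
dP = 0.029 * 550.0 * 3382.56
dP = 53951.8 Pa


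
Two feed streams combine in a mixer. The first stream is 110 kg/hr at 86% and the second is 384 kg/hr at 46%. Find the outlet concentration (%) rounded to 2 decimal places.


Mass balance on solute: F1*x1 + F2*x2 = F3*x3
F3 = F1 + F2 = 110 + 384 = 494 kg/hr
x3 = (F1*x1 + F2*x2)/F3
x3 = (110*0.86 + 384*0.46) / 494
x3 = 54.91%


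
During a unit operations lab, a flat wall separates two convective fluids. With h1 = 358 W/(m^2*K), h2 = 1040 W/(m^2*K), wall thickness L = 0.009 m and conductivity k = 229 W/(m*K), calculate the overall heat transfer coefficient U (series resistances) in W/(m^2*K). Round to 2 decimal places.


1/U = 1/h1 + L/k + 1/h2
1/U = 1/358 + 0.009/229 + 1/1040
1/U = 0.0027932961 + 3.93013e-05 + 0.0009615385
1/U = 0.0037941359
U = 263.56 W/(m^2*K)


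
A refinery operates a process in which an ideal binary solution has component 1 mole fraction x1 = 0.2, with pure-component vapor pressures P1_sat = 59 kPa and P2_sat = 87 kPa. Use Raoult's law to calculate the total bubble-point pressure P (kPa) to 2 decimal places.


P = x1*P1_sat + x2*P2_sat
x2 = 1 - x1 = 1 - 0.2 = 0.8
P = 0.2*59 + 0.8*87
P = 11.8 + 69.6
P = 81.40 kPa


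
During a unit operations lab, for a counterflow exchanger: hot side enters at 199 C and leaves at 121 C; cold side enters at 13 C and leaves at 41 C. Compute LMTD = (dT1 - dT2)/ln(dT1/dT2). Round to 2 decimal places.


dT1 = Th_in - Tc_out = 199 - 41 = 158
dT2 = Th_out - Tc_in = 121 - 13 = 108
LMTD = (dT1 - dT2) / ln(dT1/dT2)
LMTD = (158 - 108) / ln(158/108)
LMTD = 131.42 K


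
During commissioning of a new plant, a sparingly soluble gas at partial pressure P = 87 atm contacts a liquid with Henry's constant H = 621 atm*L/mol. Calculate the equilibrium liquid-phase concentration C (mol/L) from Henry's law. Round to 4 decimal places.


C = P / H
C = 87 / 621
C = 0.1401 mol/L


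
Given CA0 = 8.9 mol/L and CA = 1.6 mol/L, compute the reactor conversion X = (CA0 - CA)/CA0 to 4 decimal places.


X = (CA0 - CA) / CA0
X = (8.9 - 1.6) / 8.9
X = 7.3 / 8.9
X = 0.8202


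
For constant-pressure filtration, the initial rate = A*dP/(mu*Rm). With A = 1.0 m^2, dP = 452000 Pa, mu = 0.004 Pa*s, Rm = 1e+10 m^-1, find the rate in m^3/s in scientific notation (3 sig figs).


rate = A * dP / (mu * Rm)
rate = 1.0 * 452000 / (0.004 * 1e+10)
rate = 452000.0 / 4.000e+07
rate = 1.13e-02 m^3/s


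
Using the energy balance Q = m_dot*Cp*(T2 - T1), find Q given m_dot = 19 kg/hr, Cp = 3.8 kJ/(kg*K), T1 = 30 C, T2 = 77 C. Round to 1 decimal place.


Q = m_dot * Cp * (T2 - T1)
Q = 19 * 3.8 * (77 - 30)
Q = 19 * 3.8 * 47
Q = 3393.4 kJ/hr


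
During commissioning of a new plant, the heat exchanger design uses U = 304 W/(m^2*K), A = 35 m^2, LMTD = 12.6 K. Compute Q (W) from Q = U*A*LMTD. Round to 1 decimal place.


Q = U * A * LMTD
Q = 304 * 35 * 12.6
Q = 134064.0 W


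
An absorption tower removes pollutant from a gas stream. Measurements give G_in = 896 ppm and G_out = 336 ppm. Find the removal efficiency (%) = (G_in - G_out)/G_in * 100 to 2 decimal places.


Efficiency = (G_in - G_out) / G_in * 100%
Efficiency = (896 - 336) / 896 * 100
Efficiency = 560 / 896 * 100
Efficiency = 62.50%


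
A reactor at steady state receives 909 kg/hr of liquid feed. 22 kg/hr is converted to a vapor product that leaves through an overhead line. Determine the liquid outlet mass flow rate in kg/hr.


Steady-state mass balance on the main outlet: F_out = F_in - F_removed
F_out = 909 - 22
F_out = 887 kg/hr


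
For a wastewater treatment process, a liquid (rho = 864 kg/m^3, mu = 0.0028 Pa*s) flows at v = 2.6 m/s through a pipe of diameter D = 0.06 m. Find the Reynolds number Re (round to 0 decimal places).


Re = rho * v * D / mu
Re = 864 * 2.6 * 0.06 / 0.0028
Re = 134.784 / 0.0028
Re = 48137


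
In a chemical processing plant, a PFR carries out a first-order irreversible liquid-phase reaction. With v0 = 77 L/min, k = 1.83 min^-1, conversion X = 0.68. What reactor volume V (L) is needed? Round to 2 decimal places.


V = (v0/k) * ln(1/(1-X))
V = (77/1.83) * ln(1/(1-0.68))
V = 42.076503 * ln(3.125)
V = 42.076503 * 1.139434
V = 47.94 L


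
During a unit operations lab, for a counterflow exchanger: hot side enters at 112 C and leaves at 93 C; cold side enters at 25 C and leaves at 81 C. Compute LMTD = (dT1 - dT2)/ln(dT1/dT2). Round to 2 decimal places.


dT1 = Th_in - Tc_out = 112 - 81 = 31
dT2 = Th_out - Tc_in = 93 - 25 = 68
LMTD = (dT1 - dT2) / ln(dT1/dT2)
LMTD = (31 - 68) / ln(31/68)
LMTD = 47.10 K


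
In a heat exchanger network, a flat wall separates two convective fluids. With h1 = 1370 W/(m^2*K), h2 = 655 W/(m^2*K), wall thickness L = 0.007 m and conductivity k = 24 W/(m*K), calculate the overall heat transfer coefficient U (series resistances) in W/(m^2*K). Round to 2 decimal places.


1/U = 1/h1 + L/k + 1/h2
1/U = 1/1370 + 0.007/24 + 1/655
1/U = 0.000729927 + 0.0002916667 + 0.0015267176
1/U = 0.0025483113
U = 392.42 W/(m^2*K)


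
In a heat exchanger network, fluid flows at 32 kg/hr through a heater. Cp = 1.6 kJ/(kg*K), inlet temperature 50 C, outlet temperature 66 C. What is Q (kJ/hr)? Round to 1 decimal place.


Q = m_dot * Cp * (T2 - T1)
Q = 32 * 1.6 * (66 - 50)
Q = 32 * 1.6 * 16
Q = 819.2 kJ/hr


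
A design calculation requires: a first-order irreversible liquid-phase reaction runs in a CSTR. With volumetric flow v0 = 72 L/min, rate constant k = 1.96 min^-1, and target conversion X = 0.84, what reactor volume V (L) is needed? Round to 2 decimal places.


V = v0 * X / (k * (1 - X))
V = 72 * 0.84 / (1.96 * (1 - 0.84))
V = 60.48 / (1.96 * 0.16)
V = 60.48 / 0.3136
V = 192.86 L


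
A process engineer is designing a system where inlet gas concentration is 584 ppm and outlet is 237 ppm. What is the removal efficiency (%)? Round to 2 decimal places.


Efficiency = (G_in - G_out) / G_in * 100%
Efficiency = (584 - 237) / 584 * 100
Efficiency = 347 / 584 * 100
Efficiency = 59.42%


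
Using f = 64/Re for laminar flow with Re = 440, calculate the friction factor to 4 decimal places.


f = 64 / Re
f = 64 / 440
f = 0.1455


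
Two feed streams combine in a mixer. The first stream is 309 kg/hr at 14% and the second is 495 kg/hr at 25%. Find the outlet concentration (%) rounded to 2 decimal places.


Mass balance on solute: F1*x1 + F2*x2 = F3*x3
F3 = F1 + F2 = 309 + 495 = 804 kg/hr
x3 = (F1*x1 + F2*x2)/F3
x3 = (309*0.14 + 495*0.25) / 804
x3 = 20.77%


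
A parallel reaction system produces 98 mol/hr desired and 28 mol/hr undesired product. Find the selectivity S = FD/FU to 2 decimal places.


S = desired product rate / undesired product rate
S = 98 / 28
S = 3.50


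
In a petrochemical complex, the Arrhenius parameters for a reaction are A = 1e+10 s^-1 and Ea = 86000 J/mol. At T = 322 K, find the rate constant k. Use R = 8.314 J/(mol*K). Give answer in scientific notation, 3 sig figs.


k = A * exp(-Ea/(R*T))
k = 1e+10 * exp(-86000 / (8.314 * 322))
k = 1e+10 * exp(-32.124218)
k = 1.12e-04


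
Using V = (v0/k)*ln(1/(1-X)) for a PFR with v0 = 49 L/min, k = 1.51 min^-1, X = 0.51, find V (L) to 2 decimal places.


V = (v0/k) * ln(1/(1-X))
V = (49/1.51) * ln(1/(1-0.51))
V = 32.450331 * ln(2.040816)
V = 32.450331 * 0.71335
V = 23.15 L


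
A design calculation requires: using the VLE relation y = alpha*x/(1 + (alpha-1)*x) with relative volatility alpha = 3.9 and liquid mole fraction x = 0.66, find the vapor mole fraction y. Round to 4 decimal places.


y = alpha*x / (1 + (alpha-1)*x)
y = 3.9*0.66 / (1 + (3.9-1)*0.66)
y = 2.574 / (1 + 1.914)
y = 2.574 / 2.914
y = 0.8833


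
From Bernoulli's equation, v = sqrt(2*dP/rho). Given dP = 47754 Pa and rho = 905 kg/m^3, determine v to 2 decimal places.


v = sqrt(2*dP/rho)
v = sqrt(2*47754/905)
v = sqrt(105.533702)
v = 10.27 m/s


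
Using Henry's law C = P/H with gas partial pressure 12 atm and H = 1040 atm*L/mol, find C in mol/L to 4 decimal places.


C = P / H
C = 12 / 1040
C = 0.0115 mol/L


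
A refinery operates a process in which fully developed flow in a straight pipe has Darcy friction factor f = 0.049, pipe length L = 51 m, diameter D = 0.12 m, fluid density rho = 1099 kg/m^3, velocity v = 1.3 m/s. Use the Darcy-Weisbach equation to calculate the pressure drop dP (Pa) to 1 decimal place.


dP = f * (L/D) * (rho*v^2/2)
dP = 0.049 * (51/0.12) * (1099*1.3^2/2)
L/D = 425.0
rho*v^2/2 = 1099*1.69/2 = 928.655
dP = 0.049 * 425.0 * 928.655
dP = 19339.2 Pa


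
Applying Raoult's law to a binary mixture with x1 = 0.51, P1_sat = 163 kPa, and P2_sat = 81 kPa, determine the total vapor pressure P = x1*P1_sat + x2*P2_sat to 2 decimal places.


P = x1*P1_sat + x2*P2_sat
x2 = 1 - x1 = 1 - 0.51 = 0.49
P = 0.51*163 + 0.49*81
P = 83.13 + 39.69
P = 122.82 kPa


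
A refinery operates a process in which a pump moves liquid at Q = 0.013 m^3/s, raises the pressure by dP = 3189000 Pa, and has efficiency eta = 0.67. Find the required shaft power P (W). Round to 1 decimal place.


P = Q * dP / eta
P = 0.013 * 3189000 / 0.67
P = 41457.0 / 0.67
P = 61876.1 W


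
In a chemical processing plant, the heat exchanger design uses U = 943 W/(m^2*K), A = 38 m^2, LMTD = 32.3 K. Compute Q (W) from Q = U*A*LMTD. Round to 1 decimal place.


Q = U * A * LMTD
Q = 943 * 38 * 32.3
Q = 1157438.2 W


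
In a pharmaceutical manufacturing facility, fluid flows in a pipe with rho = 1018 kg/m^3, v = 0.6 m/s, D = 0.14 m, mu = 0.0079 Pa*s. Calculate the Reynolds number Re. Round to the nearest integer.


Re = rho * v * D / mu
Re = 1018 * 0.6 * 0.14 / 0.0079
Re = 85.512 / 0.0079
Re = 10824


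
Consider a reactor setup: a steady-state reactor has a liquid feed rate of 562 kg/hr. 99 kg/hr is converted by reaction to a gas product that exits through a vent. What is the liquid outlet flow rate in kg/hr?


Steady-state mass balance on the main outlet: F_out = F_in - F_removed
F_out = 562 - 99
F_out = 463 kg/hr


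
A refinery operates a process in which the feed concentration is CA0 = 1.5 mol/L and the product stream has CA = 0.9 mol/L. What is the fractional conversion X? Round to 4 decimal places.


X = (CA0 - CA) / CA0
X = (1.5 - 0.9) / 1.5
X = 0.6 / 1.5
X = 0.4000


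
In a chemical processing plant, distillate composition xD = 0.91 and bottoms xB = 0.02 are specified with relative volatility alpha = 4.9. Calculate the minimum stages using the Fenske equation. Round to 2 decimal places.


N_min = ln((xD*(1-xB))/(xB*(1-xD))) / ln(alpha)
Numerator inside ln: 0.8918 / 0.0018 = 495.444444
ln(495.444444) = 6.205455
ln(alpha) = ln(4.9) = 1.589235
N_min = 6.205455 / 1.589235 = 3.90


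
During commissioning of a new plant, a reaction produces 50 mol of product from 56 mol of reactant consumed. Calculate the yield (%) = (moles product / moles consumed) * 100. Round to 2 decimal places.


Yield = (moles product / moles consumed) * 100%
Yield = (50 / 56) * 100
Yield = 0.8929 * 100
Yield = 89.29%


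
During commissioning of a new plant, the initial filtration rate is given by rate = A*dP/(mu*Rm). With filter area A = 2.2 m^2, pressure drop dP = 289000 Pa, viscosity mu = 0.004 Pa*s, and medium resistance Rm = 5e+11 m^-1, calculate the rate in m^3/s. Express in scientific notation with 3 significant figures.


rate = A * dP / (mu * Rm)
rate = 2.2 * 289000 / (0.004 * 5e+11)
rate = 635800.0 / 2.000e+09
rate = 3.18e-04 m^3/s


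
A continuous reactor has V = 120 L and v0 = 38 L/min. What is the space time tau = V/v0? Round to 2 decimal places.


tau = V / v0
tau = 120 / 38
tau = 3.16 min


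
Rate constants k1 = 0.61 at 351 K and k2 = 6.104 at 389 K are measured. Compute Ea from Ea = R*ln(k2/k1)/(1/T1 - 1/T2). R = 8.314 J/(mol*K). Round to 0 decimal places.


Ea = R * ln(k2/k1) / (1/T1 - 1/T2)
ln(k2/k1) = ln(6.104/0.61) = 2.3032406
1/T1 - 1/T2 = 1/351 - 1/389 = 0.000278308762
Ea = 8.314 * 2.3032406 / 0.000278308762
Ea = 68805 J/mol


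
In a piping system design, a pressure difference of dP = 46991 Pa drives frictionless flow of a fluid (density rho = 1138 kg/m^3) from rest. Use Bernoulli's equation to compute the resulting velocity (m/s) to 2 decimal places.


v = sqrt(2*dP/rho)
v = sqrt(2*46991/1138)
v = sqrt(82.585237)
v = 9.09 m/s


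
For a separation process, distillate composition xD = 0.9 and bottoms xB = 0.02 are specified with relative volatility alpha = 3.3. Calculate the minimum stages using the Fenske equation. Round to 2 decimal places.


N_min = ln((xD*(1-xB))/(xB*(1-xD))) / ln(alpha)
Numerator inside ln: 0.882 / 0.002 = 441.0
ln(441.0) = 6.089045
ln(alpha) = ln(3.3) = 1.193922
N_min = 6.089045 / 1.193922 = 5.10


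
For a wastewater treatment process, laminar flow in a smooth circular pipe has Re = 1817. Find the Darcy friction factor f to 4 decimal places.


f = 64 / Re
f = 64 / 1817
f = 0.0352


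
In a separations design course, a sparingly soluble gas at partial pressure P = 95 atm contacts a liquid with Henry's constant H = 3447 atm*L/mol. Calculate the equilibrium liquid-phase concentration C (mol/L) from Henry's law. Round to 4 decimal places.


C = P / H
C = 95 / 3447
C = 0.0276 mol/L


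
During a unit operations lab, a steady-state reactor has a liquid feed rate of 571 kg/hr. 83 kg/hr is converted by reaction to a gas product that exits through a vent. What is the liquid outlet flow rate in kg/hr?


Steady-state mass balance on the main outlet: F_out = F_in - F_removed
F_out = 571 - 83
F_out = 488 kg/hr


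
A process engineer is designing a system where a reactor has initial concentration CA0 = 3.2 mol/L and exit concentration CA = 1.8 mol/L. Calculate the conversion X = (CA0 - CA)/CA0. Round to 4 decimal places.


X = (CA0 - CA) / CA0
X = (3.2 - 1.8) / 3.2
X = 1.4 / 3.2
X = 0.4375


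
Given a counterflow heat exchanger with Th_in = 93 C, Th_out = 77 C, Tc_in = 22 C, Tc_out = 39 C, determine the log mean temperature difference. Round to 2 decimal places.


dT1 = Th_in - Tc_out = 93 - 39 = 54
dT2 = Th_out - Tc_in = 77 - 22 = 55
LMTD = (dT1 - dT2) / ln(dT1/dT2)
LMTD = (54 - 55) / ln(54/55)
LMTD = 54.50 K


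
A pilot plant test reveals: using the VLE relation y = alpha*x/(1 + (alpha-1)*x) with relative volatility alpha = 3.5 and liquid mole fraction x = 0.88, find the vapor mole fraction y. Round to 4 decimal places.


y = alpha*x / (1 + (alpha-1)*x)
y = 3.5*0.88 / (1 + (3.5-1)*0.88)
y = 3.08 / (1 + 2.2)
y = 3.08 / 3.2
y = 0.9625


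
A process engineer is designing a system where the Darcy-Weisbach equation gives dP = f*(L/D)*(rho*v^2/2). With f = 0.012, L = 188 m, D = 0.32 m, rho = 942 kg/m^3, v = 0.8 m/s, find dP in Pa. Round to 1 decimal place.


dP = f * (L/D) * (rho*v^2/2)
dP = 0.012 * (188/0.32) * (942*0.8^2/2)
L/D = 587.5
rho*v^2/2 = 942*0.64/2 = 301.44
dP = 0.012 * 587.5 * 301.44
dP = 2125.2 Pa


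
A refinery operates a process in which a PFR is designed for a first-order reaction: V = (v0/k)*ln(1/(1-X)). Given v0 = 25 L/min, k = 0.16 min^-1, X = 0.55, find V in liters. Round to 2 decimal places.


V = (v0/k) * ln(1/(1-X))
V = (25/0.16) * ln(1/(1-0.55))
V = 156.25 * ln(2.222222)
V = 156.25 * 0.798508
V = 124.77 L


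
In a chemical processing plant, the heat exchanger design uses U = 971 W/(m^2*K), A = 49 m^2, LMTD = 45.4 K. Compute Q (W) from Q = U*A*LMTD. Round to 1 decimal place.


Q = U * A * LMTD
Q = 971 * 49 * 45.4
Q = 2160086.6 W


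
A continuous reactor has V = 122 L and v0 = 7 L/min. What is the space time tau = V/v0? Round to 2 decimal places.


tau = V / v0
tau = 122 / 7
tau = 17.43 min


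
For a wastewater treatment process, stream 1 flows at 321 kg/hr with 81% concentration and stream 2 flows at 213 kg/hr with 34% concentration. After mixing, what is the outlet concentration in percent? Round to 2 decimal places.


Mass balance on solute: F1*x1 + F2*x2 = F3*x3
F3 = F1 + F2 = 321 + 213 = 534 kg/hr
x3 = (F1*x1 + F2*x2)/F3
x3 = (321*0.81 + 213*0.34) / 534
x3 = 62.25%


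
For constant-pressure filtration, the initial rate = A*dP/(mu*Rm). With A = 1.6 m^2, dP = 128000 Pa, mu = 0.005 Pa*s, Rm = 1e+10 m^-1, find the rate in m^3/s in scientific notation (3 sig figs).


rate = A * dP / (mu * Rm)
rate = 1.6 * 128000 / (0.005 * 1e+10)
rate = 204800.0 / 5.000e+07
rate = 4.10e-03 m^3/s


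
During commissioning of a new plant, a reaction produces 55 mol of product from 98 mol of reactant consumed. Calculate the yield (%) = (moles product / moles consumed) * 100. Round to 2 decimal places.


Yield = (moles product / moles consumed) * 100%
Yield = (55 / 98) * 100
Yield = 0.5612 * 100
Yield = 56.12%


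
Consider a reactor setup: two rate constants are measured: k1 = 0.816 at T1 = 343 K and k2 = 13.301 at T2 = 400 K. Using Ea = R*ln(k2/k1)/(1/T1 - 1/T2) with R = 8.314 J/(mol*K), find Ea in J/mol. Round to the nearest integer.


Ea = R * ln(k2/k1) / (1/T1 - 1/T2)
ln(k2/k1) = ln(13.301/0.816) = 2.7911801
1/T1 - 1/T2 = 1/343 - 1/400 = 0.000415451895
Ea = 8.314 * 2.7911801 / 0.000415451895
Ea = 55857 J/mol


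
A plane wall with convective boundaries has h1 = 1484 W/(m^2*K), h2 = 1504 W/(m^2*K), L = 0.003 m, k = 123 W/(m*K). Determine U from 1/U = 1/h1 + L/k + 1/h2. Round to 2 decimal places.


1/U = 1/h1 + L/k + 1/h2
1/U = 1/1484 + 0.003/123 + 1/1504
1/U = 0.0006738544 + 2.43902e-05 + 0.0006648936
1/U = 0.0013631382
U = 733.60 W/(m^2*K)


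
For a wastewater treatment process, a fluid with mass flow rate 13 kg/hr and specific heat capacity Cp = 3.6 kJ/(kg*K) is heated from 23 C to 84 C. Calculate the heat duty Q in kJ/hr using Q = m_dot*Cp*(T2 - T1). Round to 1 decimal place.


Q = m_dot * Cp * (T2 - T1)
Q = 13 * 3.6 * (84 - 23)
Q = 13 * 3.6 * 61
Q = 2854.8 kJ/hr


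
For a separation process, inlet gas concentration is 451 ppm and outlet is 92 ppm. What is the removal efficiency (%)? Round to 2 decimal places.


Efficiency = (G_in - G_out) / G_in * 100%
Efficiency = (451 - 92) / 451 * 100
Efficiency = 359 / 451 * 100
Efficiency = 79.60%


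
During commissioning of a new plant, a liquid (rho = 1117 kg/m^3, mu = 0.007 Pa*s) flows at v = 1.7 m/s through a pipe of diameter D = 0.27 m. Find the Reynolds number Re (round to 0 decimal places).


Re = rho * v * D / mu
Re = 1117 * 1.7 * 0.27 / 0.007
Re = 512.703 / 0.007
Re = 73243


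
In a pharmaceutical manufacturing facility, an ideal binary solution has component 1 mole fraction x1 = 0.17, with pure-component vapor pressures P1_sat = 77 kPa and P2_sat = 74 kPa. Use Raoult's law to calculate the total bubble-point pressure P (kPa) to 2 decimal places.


P = x1*P1_sat + x2*P2_sat
x2 = 1 - x1 = 1 - 0.17 = 0.83
P = 0.17*77 + 0.83*74
P = 13.09 + 61.42
P = 74.51 kPa


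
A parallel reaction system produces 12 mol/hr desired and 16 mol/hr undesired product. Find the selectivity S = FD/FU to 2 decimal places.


S = desired product rate / undesired product rate
S = 12 / 16
S = 0.75


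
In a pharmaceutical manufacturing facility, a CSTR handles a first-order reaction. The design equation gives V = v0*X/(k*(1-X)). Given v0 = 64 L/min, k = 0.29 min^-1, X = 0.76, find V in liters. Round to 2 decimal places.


V = v0 * X / (k * (1 - X))
V = 64 * 0.76 / (0.29 * (1 - 0.76))
V = 48.64 / (0.29 * 0.24)
V = 48.64 / 0.0696
V = 698.85 L


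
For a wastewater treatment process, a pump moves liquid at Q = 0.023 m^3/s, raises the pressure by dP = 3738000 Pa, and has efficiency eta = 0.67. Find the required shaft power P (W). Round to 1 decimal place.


P = Q * dP / eta
P = 0.023 * 3738000 / 0.67
P = 85974.0 / 0.67
P = 128319.4 W


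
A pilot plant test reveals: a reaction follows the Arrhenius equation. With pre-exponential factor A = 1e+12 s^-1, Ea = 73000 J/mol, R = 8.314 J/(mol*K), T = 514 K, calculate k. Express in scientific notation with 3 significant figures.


k = A * exp(-Ea/(R*T))
k = 1e+12 * exp(-73000 / (8.314 * 514))
k = 1e+12 * exp(-17.082433)
k = 3.81e+04


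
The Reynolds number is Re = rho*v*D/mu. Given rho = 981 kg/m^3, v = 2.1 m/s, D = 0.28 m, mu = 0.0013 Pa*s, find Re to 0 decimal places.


Re = rho * v * D / mu
Re = 981 * 2.1 * 0.28 / 0.0013
Re = 576.828 / 0.0013
Re = 443714


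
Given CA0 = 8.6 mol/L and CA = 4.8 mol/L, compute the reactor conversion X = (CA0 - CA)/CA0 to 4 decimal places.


X = (CA0 - CA) / CA0
X = (8.6 - 4.8) / 8.6
X = 3.8 / 8.6
X = 0.4419


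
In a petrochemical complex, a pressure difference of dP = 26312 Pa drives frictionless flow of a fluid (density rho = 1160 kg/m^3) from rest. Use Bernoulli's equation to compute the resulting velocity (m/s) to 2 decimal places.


v = sqrt(2*dP/rho)
v = sqrt(2*26312/1160)
v = sqrt(45.365517)
v = 6.74 m/s


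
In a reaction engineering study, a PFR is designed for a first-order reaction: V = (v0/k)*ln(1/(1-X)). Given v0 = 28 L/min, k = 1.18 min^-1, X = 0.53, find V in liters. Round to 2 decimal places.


V = (v0/k) * ln(1/(1-X))
V = (28/1.18) * ln(1/(1-0.53))
V = 23.728814 * ln(2.12766)
V = 23.728814 * 0.755023
V = 17.92 L


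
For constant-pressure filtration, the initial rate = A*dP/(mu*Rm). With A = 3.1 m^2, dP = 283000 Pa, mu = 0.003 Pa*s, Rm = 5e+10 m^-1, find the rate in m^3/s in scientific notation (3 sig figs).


rate = A * dP / (mu * Rm)
rate = 3.1 * 283000 / (0.003 * 5e+10)
rate = 877300.0 / 1.500e+08
rate = 5.85e-03 m^3/s


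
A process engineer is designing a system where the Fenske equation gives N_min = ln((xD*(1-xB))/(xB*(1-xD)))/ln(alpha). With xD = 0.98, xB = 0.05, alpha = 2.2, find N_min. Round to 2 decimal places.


N_min = ln((xD*(1-xB))/(xB*(1-xD))) / ln(alpha)
Numerator inside ln: 0.931 / 0.001 = 931.0
ln(931.0) = 6.836259
ln(alpha) = ln(2.2) = 0.788457
N_min = 6.836259 / 0.788457 = 8.67


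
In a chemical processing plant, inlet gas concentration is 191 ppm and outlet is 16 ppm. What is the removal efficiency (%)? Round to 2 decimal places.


Efficiency = (G_in - G_out) / G_in * 100%
Efficiency = (191 - 16) / 191 * 100
Efficiency = 175 / 191 * 100
Efficiency = 91.62%


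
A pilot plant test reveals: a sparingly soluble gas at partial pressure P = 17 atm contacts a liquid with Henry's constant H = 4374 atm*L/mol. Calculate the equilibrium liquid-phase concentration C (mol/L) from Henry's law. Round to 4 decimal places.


C = P / H
C = 17 / 4374
C = 0.0039 mol/L


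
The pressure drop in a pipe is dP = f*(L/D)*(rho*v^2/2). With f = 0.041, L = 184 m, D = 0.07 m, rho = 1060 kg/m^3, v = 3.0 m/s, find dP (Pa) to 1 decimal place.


dP = f * (L/D) * (rho*v^2/2)
dP = 0.041 * (184/0.07) * (1060*3.0^2/2)
L/D = 2628.57142857
rho*v^2/2 = 1060*9.0/2 = 4770.0
dP = 0.041 * 2628.57142857 * 4770.0
dP = 514069.7 Pa


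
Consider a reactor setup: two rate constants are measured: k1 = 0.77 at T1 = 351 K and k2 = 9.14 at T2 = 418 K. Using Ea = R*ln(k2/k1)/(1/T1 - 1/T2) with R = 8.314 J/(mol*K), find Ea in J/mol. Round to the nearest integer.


Ea = R * ln(k2/k1) / (1/T1 - 1/T2)
ln(k2/k1) = ln(9.14/0.77) = 2.4740251
1/T1 - 1/T2 = 1/351 - 1/418 = 0.000456658351
Ea = 8.314 * 2.4740251 / 0.000456658351
Ea = 45043 J/mol
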